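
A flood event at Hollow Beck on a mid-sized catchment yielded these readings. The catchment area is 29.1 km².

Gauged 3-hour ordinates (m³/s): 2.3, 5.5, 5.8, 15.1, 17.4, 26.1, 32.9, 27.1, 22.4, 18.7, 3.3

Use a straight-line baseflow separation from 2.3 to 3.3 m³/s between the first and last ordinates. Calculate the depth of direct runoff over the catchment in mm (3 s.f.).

d ≈ 54.1 mm

Direct runoff: 0.00, 3.10, 3.30, 12.50, 14.70, 23.30, 30.00, 24.10, 19.30, 15.50, 0.00 m³/s; ΣQ_DR = 145.8 m³/s.
V = ΣQ_DR · Δt = 145.8 × 10800 s = 1.575 × 10^6 m³.
Over A = 29.1 km², depth = V / A = 54.1 mm.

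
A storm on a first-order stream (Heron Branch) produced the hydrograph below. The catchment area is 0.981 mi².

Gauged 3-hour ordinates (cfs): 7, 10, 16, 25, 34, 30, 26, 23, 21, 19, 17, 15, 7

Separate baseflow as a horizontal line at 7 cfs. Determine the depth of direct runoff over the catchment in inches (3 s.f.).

Direct runoff: 0.0, 3.0, 9.0, 18.0, 27.0, 23.0, 19.0, 16.0, 14.0, 12.0, 10.0, 8.0, 0.0 cfs; ΣQ_DR = 159.0 cfs.
V = ΣQ_DR · Δt = 159.0 × 10800 s = 1.717 × 10^6 ft³.
Over A = 0.981 mi², depth = V / A = 0.753 in.

d ≈ 0.753 in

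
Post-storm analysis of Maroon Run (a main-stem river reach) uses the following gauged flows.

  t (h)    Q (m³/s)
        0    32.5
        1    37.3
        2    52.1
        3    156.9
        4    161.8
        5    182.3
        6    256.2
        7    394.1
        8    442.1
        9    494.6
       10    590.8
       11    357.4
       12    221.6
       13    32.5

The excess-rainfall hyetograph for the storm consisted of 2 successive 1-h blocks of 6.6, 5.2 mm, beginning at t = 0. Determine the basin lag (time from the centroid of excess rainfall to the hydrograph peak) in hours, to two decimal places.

t_L ≈ 9.06 h

Centroid of excess rainfall: t_c = Σ P_i·t̄_i / ΣP_i = 0.9407 h (block centres at 0.5, 1.5 h).
Hydrograph peak occurs at t = 10 h, so basin lag t_L = 10 − 0.9407 = 9.06 h.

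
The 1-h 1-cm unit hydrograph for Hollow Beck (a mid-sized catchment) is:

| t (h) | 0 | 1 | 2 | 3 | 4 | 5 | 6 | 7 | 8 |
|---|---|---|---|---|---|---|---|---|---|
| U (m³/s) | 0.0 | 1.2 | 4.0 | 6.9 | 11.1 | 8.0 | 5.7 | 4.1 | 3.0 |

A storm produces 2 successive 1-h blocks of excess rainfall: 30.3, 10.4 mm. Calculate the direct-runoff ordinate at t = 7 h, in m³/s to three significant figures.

Q ≈ 18.4 m³/s

By discrete convolution, Q_j = Σ (P_i / 10 mm) · U_{j−i}.
At t = 7 h (j=7): Q = (30.3/10)·4.1 + (10.4/10)·5.7 = 18.4 m³/s.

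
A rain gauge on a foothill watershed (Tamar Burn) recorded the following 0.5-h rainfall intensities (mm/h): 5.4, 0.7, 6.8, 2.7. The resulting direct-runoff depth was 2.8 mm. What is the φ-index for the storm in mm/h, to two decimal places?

Only the 2 blocks with intensity above φ contribute runoff: 5.4, 6.8 mm/h.
Σ(I−φ)·Δt = d  ⇒  (5.4+6.8 − 2φ)·0.5 = 2.8
φ = (12.20 − 2.8/0.5) / 2 = 3.30 mm/h.

φ ≈ 3.30 mm/h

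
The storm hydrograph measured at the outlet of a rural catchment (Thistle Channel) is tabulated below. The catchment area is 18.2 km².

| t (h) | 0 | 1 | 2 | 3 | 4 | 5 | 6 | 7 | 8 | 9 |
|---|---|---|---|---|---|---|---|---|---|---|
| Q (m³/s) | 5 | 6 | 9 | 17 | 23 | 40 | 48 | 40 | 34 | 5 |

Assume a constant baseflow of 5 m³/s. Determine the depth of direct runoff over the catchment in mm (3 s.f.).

Direct runoff: 0.0, 1.0, 4.0, 12.0, 18.0, 35.0, 43.0, 35.0, 29.0, 0.0 m³/s; ΣQ_DR = 177.0 m³/s.
V = ΣQ_DR · Δt = 177.0 × 3600 s = 6.372 × 10^5 m³.
Over A = 18.2 km², depth = V / A = 35.0 mm.

d ≈ 35.0 mm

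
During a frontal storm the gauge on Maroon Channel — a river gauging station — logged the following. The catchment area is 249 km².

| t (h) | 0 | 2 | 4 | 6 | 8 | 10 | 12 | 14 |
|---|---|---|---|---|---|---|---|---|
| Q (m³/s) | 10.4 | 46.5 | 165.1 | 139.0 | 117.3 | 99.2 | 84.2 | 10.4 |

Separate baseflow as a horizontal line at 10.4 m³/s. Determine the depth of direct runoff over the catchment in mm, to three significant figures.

d ≈ 17.0 mm

Direct runoff: 0.0, 36.1, 154.7, 128.6, 106.9, 88.8, 73.8, 0.0 m³/s; ΣQ_DR = 588.9 m³/s.
V = ΣQ_DR · Δt = 588.9 × 7200 s = 4.240 × 10^6 m³.
Over A = 249 km², depth = V / A = 17.0 mm.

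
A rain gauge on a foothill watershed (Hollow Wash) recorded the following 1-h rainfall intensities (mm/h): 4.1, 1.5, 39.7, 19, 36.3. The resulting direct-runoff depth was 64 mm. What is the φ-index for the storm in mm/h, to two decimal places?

Only the 3 blocks with intensity above φ contribute runoff: 39.7, 19, 36.3 mm/h.
Σ(I−φ)·Δt = d  ⇒  (39.7+19+36.3 − 3φ)·1 = 64
φ = (95.00 − 64/1) / 3 = 10.33 mm/h.

φ ≈ 10.33 mm/h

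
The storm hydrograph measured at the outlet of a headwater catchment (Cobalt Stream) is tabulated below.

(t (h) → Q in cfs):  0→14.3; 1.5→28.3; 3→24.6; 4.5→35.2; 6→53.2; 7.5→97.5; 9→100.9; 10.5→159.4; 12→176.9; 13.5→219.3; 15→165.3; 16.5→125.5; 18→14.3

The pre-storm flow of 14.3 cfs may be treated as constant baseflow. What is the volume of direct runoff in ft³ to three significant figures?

V ≈ 5.56 × 10^6 ft³

Direct-runoff ordinates (Q − Q_b): 0.0, 14.0, 10.3, 20.9, 38.9, 83.2, 86.6, 145.1, 162.6, 205.0, 151.0, 111.2, 0.0 cfs.
ΣQ_DR = 1029 cfs.
With Δt = 1.5 h = 5400 s, V = ΣQ_DR · Δt = 1029 × 5400 = 5.56 × 10^6 ft³.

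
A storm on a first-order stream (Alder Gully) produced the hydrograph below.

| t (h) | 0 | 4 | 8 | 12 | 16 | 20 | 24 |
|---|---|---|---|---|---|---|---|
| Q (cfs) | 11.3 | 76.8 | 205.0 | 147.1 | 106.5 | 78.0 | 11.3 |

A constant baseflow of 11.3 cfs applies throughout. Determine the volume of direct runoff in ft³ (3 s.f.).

Direct-runoff ordinates (Q − Q_b): 0.0, 65.5, 193.7, 135.8, 95.2, 66.7, 0.0 cfs.
ΣQ_DR = 556.9 cfs.
With Δt = 4 h = 14400 s, V = ΣQ_DR · Δt = 556.9 × 14400 = 8.02 × 10^6 ft³.

V ≈ 8.02 × 10^6 ft³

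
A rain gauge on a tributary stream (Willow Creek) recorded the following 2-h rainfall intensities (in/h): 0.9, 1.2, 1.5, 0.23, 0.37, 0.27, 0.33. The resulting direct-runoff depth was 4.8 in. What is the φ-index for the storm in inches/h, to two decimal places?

φ ≈ 0.40 in/h

Only the 3 blocks with intensity above φ contribute runoff: 0.9, 1.2, 1.5 in/h.
Σ(I−φ)·Δt = d  ⇒  (0.9+1.2+1.5 − 3φ)·2 = 4.8
φ = (3.600 − 4.8/2) / 3 = 0.40 in/h.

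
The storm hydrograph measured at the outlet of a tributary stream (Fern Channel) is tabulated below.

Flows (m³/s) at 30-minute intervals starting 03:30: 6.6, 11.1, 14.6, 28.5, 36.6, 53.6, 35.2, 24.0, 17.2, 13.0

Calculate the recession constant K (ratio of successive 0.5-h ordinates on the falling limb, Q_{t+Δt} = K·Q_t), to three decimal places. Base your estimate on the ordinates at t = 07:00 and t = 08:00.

Using the recession-limb readings at t = 07:00 and t = 08:00: Q falls from 24.0 to 13.0 m³/s over 2 intervals.
K = (Q₂/Q₁)^(1/2) = (13.0/24.0)^(1/2) = 0.736.

K ≈ 0.736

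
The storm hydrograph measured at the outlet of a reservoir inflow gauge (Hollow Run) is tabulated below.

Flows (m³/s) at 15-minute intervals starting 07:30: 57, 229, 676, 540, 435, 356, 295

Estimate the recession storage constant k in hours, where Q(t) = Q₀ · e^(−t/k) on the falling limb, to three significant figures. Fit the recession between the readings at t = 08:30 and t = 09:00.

On the falling limb, Q drops from 435 to 295 m³/s between t = 08:30 and t = 09:00 (Δt = 0.5 h).
k = −Δt / ln(Q₂/Q₁) = −0.5 / ln(295/435) = 1.29 h.

k ≈ 1.29 h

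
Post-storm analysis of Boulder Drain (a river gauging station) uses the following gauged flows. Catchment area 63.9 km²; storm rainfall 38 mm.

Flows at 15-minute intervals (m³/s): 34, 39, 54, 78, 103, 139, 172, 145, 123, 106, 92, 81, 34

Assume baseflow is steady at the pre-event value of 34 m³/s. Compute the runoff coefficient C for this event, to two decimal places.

ΣQ_DR = 758.0 m³/s; V = ΣQ_DR·Δt = 6.822 × 10^5 m³.
Runoff depth d = V / A = 10.68 mm.
C = d / P = 10.68 / 38 = 0.28.

C ≈ 0.28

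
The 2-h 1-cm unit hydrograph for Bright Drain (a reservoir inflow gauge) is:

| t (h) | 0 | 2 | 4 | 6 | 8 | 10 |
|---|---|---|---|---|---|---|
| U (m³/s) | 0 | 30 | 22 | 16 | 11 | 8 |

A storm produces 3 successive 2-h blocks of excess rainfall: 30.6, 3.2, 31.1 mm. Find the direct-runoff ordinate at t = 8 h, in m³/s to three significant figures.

Q ≈ 107 m³/s

By discrete convolution, Q_j = Σ (P_i / 10 mm) · U_{j−i}.
At t = 8 h (j=4): Q = (30.6/10)·11 + (3.2/10)·16 + (31.1/10)·22 = 107 m³/s.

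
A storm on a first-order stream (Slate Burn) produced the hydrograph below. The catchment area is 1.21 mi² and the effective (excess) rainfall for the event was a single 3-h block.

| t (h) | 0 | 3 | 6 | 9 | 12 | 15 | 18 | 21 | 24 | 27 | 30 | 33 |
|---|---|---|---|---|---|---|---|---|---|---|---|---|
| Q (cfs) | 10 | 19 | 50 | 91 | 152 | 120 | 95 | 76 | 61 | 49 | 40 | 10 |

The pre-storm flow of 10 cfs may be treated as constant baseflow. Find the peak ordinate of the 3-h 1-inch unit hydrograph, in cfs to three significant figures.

U_p ≈ 56.6 cfs

Direct runoff: 0.0, 9.0, 40.0, 81.0, 142.0, 110.0, 85.0, 66.0, 51.0, 39.0, 30.0, 0.0 cfs; ΣQ_DR = 653.0 cfs, peak = 142.0 cfs.
Runoff depth d = ΣQ_DR·Δt / A = 653.0 × 10800 / (1.21 mi²) = 2.509 in.
The 1-inch UH is the DRH scaled by (1 in)/d, so U_p = 142.0 × 1/2.509 = 56.6 cfs.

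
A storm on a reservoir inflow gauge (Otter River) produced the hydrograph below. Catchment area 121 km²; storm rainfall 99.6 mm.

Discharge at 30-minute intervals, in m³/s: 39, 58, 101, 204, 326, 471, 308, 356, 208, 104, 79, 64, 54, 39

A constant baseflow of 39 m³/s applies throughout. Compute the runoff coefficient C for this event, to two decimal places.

ΣQ_DR = 1865 m³/s; V = ΣQ_DR·Δt = 3.357 × 10^6 m³.
Runoff depth d = V / A = 27.74 mm.
C = d / P = 27.74 / 99.6 = 0.28.

C ≈ 0.28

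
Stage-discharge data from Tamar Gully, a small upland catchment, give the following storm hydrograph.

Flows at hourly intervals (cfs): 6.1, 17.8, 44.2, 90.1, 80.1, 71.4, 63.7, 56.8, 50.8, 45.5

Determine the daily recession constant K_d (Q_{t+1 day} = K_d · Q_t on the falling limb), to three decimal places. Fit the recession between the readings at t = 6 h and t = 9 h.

K_d ≈ 0.068

Between t = 6 h and t = 9 h the flow falls from 63.7 to 45.5 cfs over 3×1 h = 3 h.
Per-interval ratio K = (45.5/63.7)^(1/3) = 0.8939; K_d = K^(24/1) = 0.068.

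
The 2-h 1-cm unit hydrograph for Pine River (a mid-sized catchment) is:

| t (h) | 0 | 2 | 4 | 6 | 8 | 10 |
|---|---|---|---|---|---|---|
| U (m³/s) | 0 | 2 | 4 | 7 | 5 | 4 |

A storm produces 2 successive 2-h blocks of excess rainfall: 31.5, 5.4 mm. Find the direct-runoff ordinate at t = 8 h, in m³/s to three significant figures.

Q ≈ 19.5 m³/s

By discrete convolution, Q_j = Σ (P_i / 10 mm) · U_{j−i}.
At t = 8 h (j=4): Q = (31.5/10)·5 + (5.4/10)·7 = 19.5 m³/s.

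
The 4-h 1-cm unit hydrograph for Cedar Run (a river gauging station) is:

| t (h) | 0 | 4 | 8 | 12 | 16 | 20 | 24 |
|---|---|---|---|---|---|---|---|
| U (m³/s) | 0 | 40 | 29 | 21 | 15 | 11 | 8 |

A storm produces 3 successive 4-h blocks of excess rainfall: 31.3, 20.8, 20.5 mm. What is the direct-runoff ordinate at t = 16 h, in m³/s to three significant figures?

Q ≈ 150 m³/s

By discrete convolution, Q_j = Σ (P_i / 10 mm) · U_{j−i}.
At t = 16 h (j=4): Q = (31.3/10)·15 + (20.8/10)·21 + (20.5/10)·29 = 150 m³/s.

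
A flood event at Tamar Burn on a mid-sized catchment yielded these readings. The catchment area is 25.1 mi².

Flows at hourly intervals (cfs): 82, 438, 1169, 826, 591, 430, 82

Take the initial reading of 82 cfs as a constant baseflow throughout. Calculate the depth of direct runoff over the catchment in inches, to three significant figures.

Direct runoff: 0.0, 356.0, 1087.0, 744.0, 509.0, 348.0, 0.0 cfs; ΣQ_DR = 3044 cfs.
V = ΣQ_DR · Δt = 3044 × 3600 s = 1.096 × 10^7 ft³.
Over A = 25.1 mi², depth = V / A = 0.188 in.

d ≈ 0.188 in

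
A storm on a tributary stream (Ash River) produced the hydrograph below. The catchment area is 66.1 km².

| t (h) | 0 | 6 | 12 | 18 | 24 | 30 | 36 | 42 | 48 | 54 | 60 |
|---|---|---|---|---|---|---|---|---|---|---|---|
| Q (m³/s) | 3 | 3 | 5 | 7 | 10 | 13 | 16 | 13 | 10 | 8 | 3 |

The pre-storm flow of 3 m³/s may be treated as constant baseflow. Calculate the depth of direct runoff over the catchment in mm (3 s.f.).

d ≈ 19.0 mm

Direct runoff: 0.0, 0.0, 2.0, 4.0, 7.0, 10.0, 13.0, 10.0, 7.0, 5.0, 0.0 m³/s; ΣQ_DR = 58.00 m³/s.
V = ΣQ_DR · Δt = 58.00 × 21600 s = 1.253 × 10^6 m³.
Over A = 66.1 km², depth = V / A = 19.0 mm.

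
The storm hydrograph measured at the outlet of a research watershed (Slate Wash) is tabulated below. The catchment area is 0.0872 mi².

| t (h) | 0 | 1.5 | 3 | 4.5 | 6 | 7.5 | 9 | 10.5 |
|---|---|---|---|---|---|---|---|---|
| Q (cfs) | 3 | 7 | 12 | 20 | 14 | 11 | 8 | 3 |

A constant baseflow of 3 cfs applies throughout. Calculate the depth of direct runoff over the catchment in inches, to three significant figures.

Direct runoff: 0.0, 4.0, 9.0, 17.0, 11.0, 8.0, 5.0, 0.0 cfs; ΣQ_DR = 54.00 cfs.
V = ΣQ_DR · Δt = 54.00 × 5400 s = 2.916 × 10^5 ft³.
Over A = 0.0872 mi², depth = V / A = 1.44 in.

d ≈ 1.44 in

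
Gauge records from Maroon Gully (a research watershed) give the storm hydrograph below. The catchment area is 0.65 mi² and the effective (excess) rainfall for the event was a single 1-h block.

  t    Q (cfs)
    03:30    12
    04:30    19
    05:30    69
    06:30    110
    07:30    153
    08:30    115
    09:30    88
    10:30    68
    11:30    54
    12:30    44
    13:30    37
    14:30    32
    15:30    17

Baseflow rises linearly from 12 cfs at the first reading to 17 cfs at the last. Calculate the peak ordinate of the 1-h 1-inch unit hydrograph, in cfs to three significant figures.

Direct runoff: 0.00, 6.58, 56.17, 96.75, 139.33, 100.92, 73.50, 53.08, 38.67, 28.25, 20.83, 15.42, 0.00 cfs; ΣQ_DR = 629.5 cfs, peak = 139.33 cfs.
Runoff depth d = ΣQ_DR·Δt / A = 629.5 × 3600 / (0.65 mi²) = 1.501 in.
The 1-inch UH is the DRH scaled by (1 in)/d, so U_p = 139.33 × 1/1.501 = 92.8 cfs.

U_p ≈ 92.8 cfs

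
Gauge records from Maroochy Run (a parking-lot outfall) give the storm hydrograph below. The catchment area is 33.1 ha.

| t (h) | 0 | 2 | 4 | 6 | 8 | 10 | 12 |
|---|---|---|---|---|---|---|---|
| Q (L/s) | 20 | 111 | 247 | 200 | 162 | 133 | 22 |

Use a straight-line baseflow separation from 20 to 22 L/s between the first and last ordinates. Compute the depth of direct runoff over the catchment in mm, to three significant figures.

d ≈ 16.3 mm

Direct runoff: 0.00, 90.67, 226.33, 179.00, 140.67, 111.33, 0.00 L/s; ΣQ_DR = 748.0 L/s.
V = ΣQ_DR · Δt = 748.0 × 7200 s = 5.386 × 10^6 L.
Over A = 33.1 ha, depth = V / A = 16.3 mm.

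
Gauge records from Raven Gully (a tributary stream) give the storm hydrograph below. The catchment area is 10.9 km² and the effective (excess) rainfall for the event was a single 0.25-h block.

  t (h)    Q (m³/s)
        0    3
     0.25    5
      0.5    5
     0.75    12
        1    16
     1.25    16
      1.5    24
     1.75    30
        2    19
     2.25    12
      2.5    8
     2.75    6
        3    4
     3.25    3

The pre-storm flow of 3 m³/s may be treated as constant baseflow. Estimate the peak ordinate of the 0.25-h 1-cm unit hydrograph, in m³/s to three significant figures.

Direct runoff: 0.0, 2.0, 2.0, 9.0, 13.0, 13.0, 21.0, 27.0, 16.0, 9.0, 5.0, 3.0, 1.0, 0.0 m³/s; ΣQ_DR = 121.0 m³/s, peak = 27.0 m³/s.
Runoff depth d = ΣQ_DR·Δt / A = 121.0 × 900 / (10.9 km²) = 9.991 mm.
The 1-cm UH is the DRH scaled by (10 mm)/d, so U_p = 27.0 × 10/9.991 = 27.0 m³/s.

U_p ≈ 27.0 m³/s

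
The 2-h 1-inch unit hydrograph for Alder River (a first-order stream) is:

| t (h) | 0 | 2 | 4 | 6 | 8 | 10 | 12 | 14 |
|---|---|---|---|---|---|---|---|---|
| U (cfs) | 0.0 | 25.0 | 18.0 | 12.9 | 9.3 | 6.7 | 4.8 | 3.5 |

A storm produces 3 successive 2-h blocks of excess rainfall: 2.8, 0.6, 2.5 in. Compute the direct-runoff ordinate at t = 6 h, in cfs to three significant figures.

Q ≈ 109 cfs

By discrete convolution, Q_j = Σ (P_i / 1 in) · U_{j−i}.
At t = 6 h (j=3): Q = (2.8/1)·12.9 + (0.6/1)·18.0 + (2.5/1)·25.0 = 109 cfs.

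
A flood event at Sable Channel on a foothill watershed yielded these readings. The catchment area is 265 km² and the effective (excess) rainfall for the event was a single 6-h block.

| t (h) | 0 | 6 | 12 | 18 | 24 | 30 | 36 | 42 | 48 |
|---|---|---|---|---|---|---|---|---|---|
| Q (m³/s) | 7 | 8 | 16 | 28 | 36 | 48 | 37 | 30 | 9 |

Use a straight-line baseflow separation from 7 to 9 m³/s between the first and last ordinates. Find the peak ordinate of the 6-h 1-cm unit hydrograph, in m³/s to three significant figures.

U_p ≈ 33.2 m³/s

Direct runoff: 0.00, 0.75, 8.50, 20.25, 28.00, 39.75, 28.50, 21.25, 0.00 m³/s; ΣQ_DR = 147.0 m³/s, peak = 39.75 m³/s.
Runoff depth d = ΣQ_DR·Δt / A = 147.0 × 21600 / (265 km²) = 11.98 mm.
The 1-cm UH is the DRH scaled by (10 mm)/d, so U_p = 39.75 × 10/11.98 = 33.2 m³/s.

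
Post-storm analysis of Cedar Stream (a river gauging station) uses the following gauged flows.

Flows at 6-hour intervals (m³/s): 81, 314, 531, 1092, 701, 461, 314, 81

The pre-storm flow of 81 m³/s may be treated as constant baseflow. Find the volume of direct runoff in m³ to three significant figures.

Direct-runoff ordinates (Q − Q_b): 0.0, 233.0, 450.0, 1011.0, 620.0, 380.0, 233.0, 0.0 m³/s.
ΣQ_DR = 2927 m³/s.
With Δt = 6 h = 21600 s, V = ΣQ_DR · Δt = 2927 × 21600 = 6.32 × 10^7 m³.

V ≈ 6.32 × 10^7 m³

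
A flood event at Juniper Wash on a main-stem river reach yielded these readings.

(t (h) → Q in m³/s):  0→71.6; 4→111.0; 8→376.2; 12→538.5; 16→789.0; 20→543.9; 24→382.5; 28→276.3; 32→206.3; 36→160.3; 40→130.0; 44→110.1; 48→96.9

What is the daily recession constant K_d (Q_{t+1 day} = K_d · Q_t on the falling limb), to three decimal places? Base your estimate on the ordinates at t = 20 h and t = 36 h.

K_d ≈ 0.160

Between t = 20 h and t = 36 h the flow falls from 543.9 to 160.3 m³/s over 4×4 h = 16 h.
Per-interval ratio K = (160.3/543.9)^(1/4) = 0.7368; K_d = K^(24/4) = 0.160.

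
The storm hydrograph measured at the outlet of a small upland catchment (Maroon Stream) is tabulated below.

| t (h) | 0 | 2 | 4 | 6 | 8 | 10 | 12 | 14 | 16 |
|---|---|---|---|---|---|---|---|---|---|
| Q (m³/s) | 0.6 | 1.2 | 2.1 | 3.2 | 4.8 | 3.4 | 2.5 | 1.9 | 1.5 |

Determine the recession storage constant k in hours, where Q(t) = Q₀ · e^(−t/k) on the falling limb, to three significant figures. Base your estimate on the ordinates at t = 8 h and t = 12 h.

On the falling limb, Q drops from 4.8 to 2.5 m³/s between t = 8 h and t = 12 h (Δt = 4 h).
k = −Δt / ln(Q₂/Q₁) = −4 / ln(2.5/4.8) = 6.13 h.

k ≈ 6.13 h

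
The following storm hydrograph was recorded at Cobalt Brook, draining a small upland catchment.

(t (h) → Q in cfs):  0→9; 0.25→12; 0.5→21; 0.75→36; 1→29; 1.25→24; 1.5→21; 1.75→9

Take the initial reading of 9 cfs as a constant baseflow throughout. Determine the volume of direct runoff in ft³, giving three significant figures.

Direct-runoff ordinates (Q − Q_b): 0.0, 3.0, 12.0, 27.0, 20.0, 15.0, 12.0, 0.0 cfs.
ΣQ_DR = 89.00 cfs.
With Δt = 0.25 h = 900 s, V = ΣQ_DR · Δt = 89.00 × 900 = 80100 ft³.

V ≈ 80100 ft³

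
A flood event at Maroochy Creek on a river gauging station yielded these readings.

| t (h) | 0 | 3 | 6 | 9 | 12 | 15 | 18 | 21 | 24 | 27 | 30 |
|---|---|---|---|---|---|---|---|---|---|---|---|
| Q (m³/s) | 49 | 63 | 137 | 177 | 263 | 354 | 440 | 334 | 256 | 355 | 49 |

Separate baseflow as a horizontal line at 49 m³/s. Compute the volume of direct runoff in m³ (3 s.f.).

Direct-runoff ordinates (Q − Q_b): 0.0, 14.0, 88.0, 128.0, 214.0, 305.0, 391.0, 285.0, 207.0, 306.0, 0.0 m³/s.
ΣQ_DR = 1938 m³/s.
With Δt = 3 h = 10800 s, V = ΣQ_DR · Δt = 1938 × 10800 = 2.09 × 10^7 m³.

V ≈ 2.09 × 10^7 m³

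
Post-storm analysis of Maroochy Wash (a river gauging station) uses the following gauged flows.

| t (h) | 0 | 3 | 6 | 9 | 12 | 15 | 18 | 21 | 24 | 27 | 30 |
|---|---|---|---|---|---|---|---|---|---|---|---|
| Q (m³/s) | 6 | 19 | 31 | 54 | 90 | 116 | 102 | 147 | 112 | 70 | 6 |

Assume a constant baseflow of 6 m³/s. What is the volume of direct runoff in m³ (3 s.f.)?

V ≈ 7.42 × 10^6 m³

Direct-runoff ordinates (Q − Q_b): 0.0, 13.0, 25.0, 48.0, 84.0, 110.0, 96.0, 141.0, 106.0, 64.0, 0.0 m³/s.
ΣQ_DR = 687.0 m³/s.
With Δt = 3 h = 10800 s, V = ΣQ_DR · Δt = 687.0 × 10800 = 7.42 × 10^6 m³.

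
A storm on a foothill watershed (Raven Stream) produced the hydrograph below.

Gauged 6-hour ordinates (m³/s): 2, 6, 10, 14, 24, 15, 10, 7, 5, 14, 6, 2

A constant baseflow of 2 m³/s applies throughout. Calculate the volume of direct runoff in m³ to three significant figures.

Direct-runoff ordinates (Q − Q_b): 0.0, 4.0, 8.0, 12.0, 22.0, 13.0, 8.0, 5.0, 3.0, 12.0, 4.0, 0.0 m³/s.
ΣQ_DR = 91.00 m³/s.
With Δt = 6 h = 21600 s, V = ΣQ_DR · Δt = 91.00 × 21600 = 1.97 × 10^6 m³.

V ≈ 1.97 × 10^6 m³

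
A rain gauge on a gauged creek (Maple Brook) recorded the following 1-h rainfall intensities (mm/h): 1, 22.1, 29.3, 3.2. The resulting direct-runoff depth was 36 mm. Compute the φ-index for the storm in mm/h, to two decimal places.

φ ≈ 7.70 mm/h

Only the 2 blocks with intensity above φ contribute runoff: 22.1, 29.3 mm/h.
Σ(I−φ)·Δt = d  ⇒  (22.1+29.3 − 2φ)·1 = 36
φ = (51.40 − 36/1) / 2 = 7.70 mm/h.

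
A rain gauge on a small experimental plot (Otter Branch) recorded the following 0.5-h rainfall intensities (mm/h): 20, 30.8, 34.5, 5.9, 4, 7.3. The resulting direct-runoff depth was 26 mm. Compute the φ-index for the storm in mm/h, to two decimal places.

φ ≈ 11.10 mm/h

Only the 3 blocks with intensity above φ contribute runoff: 20, 30.8, 34.5 mm/h.
Σ(I−φ)·Δt = d  ⇒  (20+30.8+34.5 − 3φ)·0.5 = 26
φ = (85.30 − 26/0.5) / 3 = 11.10 mm/h.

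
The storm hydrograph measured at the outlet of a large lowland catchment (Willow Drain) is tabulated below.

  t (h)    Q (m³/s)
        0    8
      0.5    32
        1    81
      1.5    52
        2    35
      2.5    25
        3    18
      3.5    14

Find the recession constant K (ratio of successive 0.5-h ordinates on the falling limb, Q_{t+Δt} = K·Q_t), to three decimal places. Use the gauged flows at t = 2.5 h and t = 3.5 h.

Using the recession-limb readings at t = 2.5 h and t = 3.5 h: Q falls from 25 to 14 m³/s over 2 intervals.
K = (Q₂/Q₁)^(1/2) = (14/25)^(1/2) = 0.748.

K ≈ 0.748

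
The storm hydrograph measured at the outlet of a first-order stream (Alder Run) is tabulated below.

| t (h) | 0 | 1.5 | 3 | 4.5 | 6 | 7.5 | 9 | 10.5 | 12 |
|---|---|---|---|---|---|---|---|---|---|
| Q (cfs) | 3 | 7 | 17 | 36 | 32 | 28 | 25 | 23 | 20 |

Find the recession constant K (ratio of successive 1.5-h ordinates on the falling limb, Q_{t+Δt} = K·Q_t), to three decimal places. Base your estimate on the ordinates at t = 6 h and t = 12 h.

Using the recession-limb readings at t = 6 h and t = 12 h: Q falls from 32 to 20 cfs over 4 intervals.
K = (Q₂/Q₁)^(1/4) = (20/32)^(1/4) = 0.889.

K ≈ 0.889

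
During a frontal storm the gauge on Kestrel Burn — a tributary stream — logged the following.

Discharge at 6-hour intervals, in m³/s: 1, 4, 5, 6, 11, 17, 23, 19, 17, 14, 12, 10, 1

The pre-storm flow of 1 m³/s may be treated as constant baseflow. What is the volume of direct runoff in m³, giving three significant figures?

Direct-runoff ordinates (Q − Q_b): 0.0, 3.0, 4.0, 5.0, 10.0, 16.0, 22.0, 18.0, 16.0, 13.0, 11.0, 9.0, 0.0 m³/s.
ΣQ_DR = 127.0 m³/s.
With Δt = 6 h = 21600 s, V = ΣQ_DR · Δt = 127.0 × 21600 = 2.74 × 10^6 m³.

V ≈ 2.74 × 10^6 m³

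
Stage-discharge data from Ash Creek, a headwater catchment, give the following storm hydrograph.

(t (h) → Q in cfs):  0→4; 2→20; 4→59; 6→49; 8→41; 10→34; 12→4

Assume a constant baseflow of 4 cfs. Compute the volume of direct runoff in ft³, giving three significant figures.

V ≈ 1.32 × 10^6 ft³

Direct-runoff ordinates (Q − Q_b): 0.0, 16.0, 55.0, 45.0, 37.0, 30.0, 0.0 cfs.
ΣQ_DR = 183.0 cfs.
With Δt = 2 h = 7200 s, V = ΣQ_DR · Δt = 183.0 × 7200 = 1.32 × 10^6 ft³.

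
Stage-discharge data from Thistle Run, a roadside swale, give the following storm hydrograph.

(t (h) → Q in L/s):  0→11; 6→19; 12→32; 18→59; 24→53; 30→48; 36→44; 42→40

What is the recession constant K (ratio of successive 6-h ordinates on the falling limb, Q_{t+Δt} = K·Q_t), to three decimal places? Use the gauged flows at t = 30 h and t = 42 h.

Using the recession-limb readings at t = 30 h and t = 42 h: Q falls from 48 to 40 L/s over 2 intervals.
K = (Q₂/Q₁)^(1/2) = (40/48)^(1/2) = 0.913.

K ≈ 0.913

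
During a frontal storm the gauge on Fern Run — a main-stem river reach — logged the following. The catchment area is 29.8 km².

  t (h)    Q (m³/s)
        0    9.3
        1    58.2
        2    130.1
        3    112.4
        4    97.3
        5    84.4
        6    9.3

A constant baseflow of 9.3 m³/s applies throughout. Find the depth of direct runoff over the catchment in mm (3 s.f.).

d ≈ 52.7 mm

Direct runoff: 0.0, 48.9, 120.8, 103.1, 88.0, 75.1, 0.0 m³/s; ΣQ_DR = 435.9 m³/s.
V = ΣQ_DR · Δt = 435.9 × 3600 s = 1.569 × 10^6 m³.
Over A = 29.8 km², depth = V / A = 52.7 mm.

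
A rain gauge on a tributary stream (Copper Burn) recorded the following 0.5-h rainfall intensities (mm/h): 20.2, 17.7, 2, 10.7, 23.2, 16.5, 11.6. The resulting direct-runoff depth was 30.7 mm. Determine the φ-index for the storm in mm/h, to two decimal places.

φ ≈ 6.42 mm/h

Only the 6 blocks with intensity above φ contribute runoff: 20.2, 17.7, 10.7, 23.2, 16.5, 11.6 mm/h.
Σ(I−φ)·Δt = d  ⇒  (20.2+17.7+10.7+23.2+16.5+11.6 − 6φ)·0.5 = 30.7
φ = (99.90 − 30.7/0.5) / 6 = 6.42 mm/h.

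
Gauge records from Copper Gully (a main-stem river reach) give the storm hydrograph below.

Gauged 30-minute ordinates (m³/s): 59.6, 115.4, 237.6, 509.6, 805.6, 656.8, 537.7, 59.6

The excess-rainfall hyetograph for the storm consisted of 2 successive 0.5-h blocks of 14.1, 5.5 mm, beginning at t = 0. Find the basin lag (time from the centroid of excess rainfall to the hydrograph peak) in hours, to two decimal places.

Centroid of excess rainfall: t_c = Σ P_i·t̄_i / ΣP_i = 0.3903 h (block centres at 0.25, 0.75 h).
Hydrograph peak occurs at t = 2 h, so basin lag t_L = 2 − 0.3903 = 1.61 h.

t_L ≈ 1.61 h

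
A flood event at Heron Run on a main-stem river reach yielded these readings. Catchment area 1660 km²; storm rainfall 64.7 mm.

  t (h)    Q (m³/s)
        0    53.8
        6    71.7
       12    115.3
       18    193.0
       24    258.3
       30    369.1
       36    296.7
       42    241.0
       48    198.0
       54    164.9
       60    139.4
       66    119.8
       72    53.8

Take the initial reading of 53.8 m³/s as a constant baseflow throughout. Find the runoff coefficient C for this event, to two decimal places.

ΣQ_DR = 1575 m³/s; V = ΣQ_DR·Δt = 3.403 × 10^7 m³.
Runoff depth d = V / A = 20.50 mm.
C = d / P = 20.50 / 64.7 = 0.32.

C ≈ 0.32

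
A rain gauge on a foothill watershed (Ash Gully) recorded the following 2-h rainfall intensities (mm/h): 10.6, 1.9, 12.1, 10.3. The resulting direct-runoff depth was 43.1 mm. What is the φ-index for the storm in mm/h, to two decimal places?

Only the 3 blocks with intensity above φ contribute runoff: 10.6, 12.1, 10.3 mm/h.
Σ(I−φ)·Δt = d  ⇒  (10.6+12.1+10.3 − 3φ)·2 = 43.1
φ = (33.00 − 43.1/2) / 3 = 3.82 mm/h.

φ ≈ 3.82 mm/h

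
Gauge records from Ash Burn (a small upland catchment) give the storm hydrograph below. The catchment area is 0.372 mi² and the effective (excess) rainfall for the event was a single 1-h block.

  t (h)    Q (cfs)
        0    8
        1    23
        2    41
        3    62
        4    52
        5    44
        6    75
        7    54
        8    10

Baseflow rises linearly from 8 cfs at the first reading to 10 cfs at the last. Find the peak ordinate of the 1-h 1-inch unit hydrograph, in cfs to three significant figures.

U_p ≈ 54.6 cfs

Direct runoff: 0.00, 14.75, 32.50, 53.25, 43.00, 34.75, 65.50, 44.25, 0.00 cfs; ΣQ_DR = 288.0 cfs, peak = 65.50 cfs.
Runoff depth d = ΣQ_DR·Δt / A = 288.0 × 3600 / (0.372 mi²) = 1.200 in.
The 1-inch UH is the DRH scaled by (1 in)/d, so U_p = 65.50 × 1/1.200 = 54.6 cfs.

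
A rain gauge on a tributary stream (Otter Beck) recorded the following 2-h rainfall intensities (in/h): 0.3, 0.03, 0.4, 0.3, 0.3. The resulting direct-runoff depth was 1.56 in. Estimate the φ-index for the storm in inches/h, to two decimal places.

Only the 4 blocks with intensity above φ contribute runoff: 0.3, 0.4, 0.3, 0.3 in/h.
Σ(I−φ)·Δt = d  ⇒  (0.3+0.4+0.3+0.3 − 4φ)·2 = 1.56
φ = (1.300 − 1.56/2) / 4 = 0.13 in/h.

φ ≈ 0.13 in/h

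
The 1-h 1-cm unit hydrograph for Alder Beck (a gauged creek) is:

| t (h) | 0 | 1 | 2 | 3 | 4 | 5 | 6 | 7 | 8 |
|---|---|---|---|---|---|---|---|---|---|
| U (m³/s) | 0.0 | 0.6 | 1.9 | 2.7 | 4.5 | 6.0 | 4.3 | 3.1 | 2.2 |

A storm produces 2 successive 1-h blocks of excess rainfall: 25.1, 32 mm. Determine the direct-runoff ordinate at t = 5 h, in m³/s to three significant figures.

By discrete convolution, Q_j = Σ (P_i / 10 mm) · U_{j−i}.
At t = 5 h (j=5): Q = (25.1/10)·6.0 + (32/10)·4.5 = 29.5 m³/s.

Q ≈ 29.5 m³/s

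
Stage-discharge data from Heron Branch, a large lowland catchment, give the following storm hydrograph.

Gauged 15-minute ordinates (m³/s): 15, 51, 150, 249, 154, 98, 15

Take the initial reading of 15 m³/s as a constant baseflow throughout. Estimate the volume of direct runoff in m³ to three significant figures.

Direct-runoff ordinates (Q − Q_b): 0.0, 36.0, 135.0, 234.0, 139.0, 83.0, 0.0 m³/s.
ΣQ_DR = 627.0 m³/s.
With Δt = 0.25 h = 900 s, V = ΣQ_DR · Δt = 627.0 × 900 = 5.64 × 10^5 m³.

V ≈ 5.64 × 10^5 m³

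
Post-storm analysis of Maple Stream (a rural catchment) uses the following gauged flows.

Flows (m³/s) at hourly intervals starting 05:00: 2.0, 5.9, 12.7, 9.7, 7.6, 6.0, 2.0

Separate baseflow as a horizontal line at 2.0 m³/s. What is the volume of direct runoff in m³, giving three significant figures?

V ≈ 1.15 × 10^5 m³

Direct-runoff ordinates (Q − Q_b): 0.0, 3.9, 10.7, 7.7, 5.6, 4.0, 0.0 m³/s.
ΣQ_DR = 31.90 m³/s.
With Δt = 1 h = 3600 s, V = ΣQ_DR · Δt = 31.90 × 3600 = 1.15 × 10^5 m³.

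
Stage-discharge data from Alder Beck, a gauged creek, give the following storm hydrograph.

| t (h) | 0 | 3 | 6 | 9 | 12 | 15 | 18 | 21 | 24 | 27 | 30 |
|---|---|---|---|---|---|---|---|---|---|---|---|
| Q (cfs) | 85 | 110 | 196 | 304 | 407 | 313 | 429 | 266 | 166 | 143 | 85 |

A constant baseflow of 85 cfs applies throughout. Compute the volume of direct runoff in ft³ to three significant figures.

V ≈ 1.69 × 10^7 ft³

Direct-runoff ordinates (Q − Q_b): 0.0, 25.0, 111.0, 219.0, 322.0, 228.0, 344.0, 181.0, 81.0, 58.0, 0.0 cfs.
ΣQ_DR = 1569 cfs.
With Δt = 3 h = 10800 s, V = ΣQ_DR · Δt = 1569 × 10800 = 1.69 × 10^7 ft³.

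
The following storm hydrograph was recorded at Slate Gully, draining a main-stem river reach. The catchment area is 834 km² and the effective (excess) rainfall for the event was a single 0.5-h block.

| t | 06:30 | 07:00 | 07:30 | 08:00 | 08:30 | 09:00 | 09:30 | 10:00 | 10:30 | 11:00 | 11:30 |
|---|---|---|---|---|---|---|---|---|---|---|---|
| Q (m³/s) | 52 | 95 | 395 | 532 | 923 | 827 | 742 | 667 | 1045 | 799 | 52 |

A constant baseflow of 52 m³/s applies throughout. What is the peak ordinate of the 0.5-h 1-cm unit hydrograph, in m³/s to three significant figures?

U_p ≈ 828 m³/s

Direct runoff: 0.0, 43.0, 343.0, 480.0, 871.0, 775.0, 690.0, 615.0, 993.0, 747.0, 0.0 m³/s; ΣQ_DR = 5557 m³/s, peak = 993.0 m³/s.
Runoff depth d = ΣQ_DR·Δt / A = 5557 × 1800 / (834 km²) = 11.99 mm.
The 1-cm UH is the DRH scaled by (10 mm)/d, so U_p = 993.0 × 10/11.99 = 828 m³/s.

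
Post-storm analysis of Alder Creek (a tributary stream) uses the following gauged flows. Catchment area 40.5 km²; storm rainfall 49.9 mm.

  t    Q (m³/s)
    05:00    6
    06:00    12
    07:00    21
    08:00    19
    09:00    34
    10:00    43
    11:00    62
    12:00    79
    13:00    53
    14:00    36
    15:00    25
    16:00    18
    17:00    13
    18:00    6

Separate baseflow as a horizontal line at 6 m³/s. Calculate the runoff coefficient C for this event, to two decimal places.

C ≈ 0.61

ΣQ_DR = 343.0 m³/s; V = ΣQ_DR·Δt = 1.235 × 10^6 m³.
Runoff depth d = V / A = 30.49 mm.
C = d / P = 30.49 / 49.9 = 0.61.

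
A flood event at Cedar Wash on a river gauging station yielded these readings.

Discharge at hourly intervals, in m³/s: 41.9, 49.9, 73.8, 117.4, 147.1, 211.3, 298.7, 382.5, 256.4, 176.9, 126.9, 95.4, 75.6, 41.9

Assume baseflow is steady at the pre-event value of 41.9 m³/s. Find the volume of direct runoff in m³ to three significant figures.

V ≈ 5.43 × 10^6 m³

Direct-runoff ordinates (Q − Q_b): 0.0, 8.0, 31.9, 75.5, 105.2, 169.4, 256.8, 340.6, 214.5, 135.0, 85.0, 53.5, 33.7, 0.0 m³/s.
ΣQ_DR = 1509 m³/s.
With Δt = 1 h = 3600 s, V = ΣQ_DR · Δt = 1509 × 3600 = 5.43 × 10^6 m³.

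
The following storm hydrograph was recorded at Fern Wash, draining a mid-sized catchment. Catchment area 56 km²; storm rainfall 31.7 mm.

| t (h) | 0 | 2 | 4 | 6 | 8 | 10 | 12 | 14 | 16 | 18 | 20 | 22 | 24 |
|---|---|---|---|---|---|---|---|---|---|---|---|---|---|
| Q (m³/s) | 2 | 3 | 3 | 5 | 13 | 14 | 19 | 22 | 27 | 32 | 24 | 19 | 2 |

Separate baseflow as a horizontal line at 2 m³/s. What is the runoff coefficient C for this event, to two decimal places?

C ≈ 0.64

ΣQ_DR = 159.0 m³/s; V = ΣQ_DR·Δt = 1.145 × 10^6 m³.
Runoff depth d = V / A = 20.44 mm.
C = d / P = 20.44 / 31.7 = 0.64.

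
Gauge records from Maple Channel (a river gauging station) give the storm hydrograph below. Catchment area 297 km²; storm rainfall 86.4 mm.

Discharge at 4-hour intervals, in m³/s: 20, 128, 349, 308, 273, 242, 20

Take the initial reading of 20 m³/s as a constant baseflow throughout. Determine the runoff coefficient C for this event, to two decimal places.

C ≈ 0.67

ΣQ_DR = 1200 m³/s; V = ΣQ_DR·Δt = 1.728 × 10^7 m³.
Runoff depth d = V / A = 58.18 mm.
C = d / P = 58.18 / 86.4 = 0.67.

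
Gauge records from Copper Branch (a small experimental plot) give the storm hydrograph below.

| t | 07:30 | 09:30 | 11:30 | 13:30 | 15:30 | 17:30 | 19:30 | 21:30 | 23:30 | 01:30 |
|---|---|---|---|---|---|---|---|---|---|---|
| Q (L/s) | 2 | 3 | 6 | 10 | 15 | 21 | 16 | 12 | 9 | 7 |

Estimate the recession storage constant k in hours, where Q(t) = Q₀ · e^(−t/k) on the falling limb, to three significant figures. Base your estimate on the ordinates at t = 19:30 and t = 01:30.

k ≈ 7.26 h

On the falling limb, Q drops from 16 to 7 L/s between t = 19:30 and t = 01:30 (Δt = 6 h).
k = −Δt / ln(Q₂/Q₁) = −6 / ln(7/16) = 7.26 h.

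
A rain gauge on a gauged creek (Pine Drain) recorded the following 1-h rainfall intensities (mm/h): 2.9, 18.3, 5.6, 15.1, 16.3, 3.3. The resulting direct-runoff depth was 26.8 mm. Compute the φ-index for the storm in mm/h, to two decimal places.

φ ≈ 7.63 mm/h

Only the 3 blocks with intensity above φ contribute runoff: 18.3, 15.1, 16.3 mm/h.
Σ(I−φ)·Δt = d  ⇒  (18.3+15.1+16.3 − 3φ)·1 = 26.8
φ = (49.70 − 26.8/1) / 3 = 7.63 mm/h.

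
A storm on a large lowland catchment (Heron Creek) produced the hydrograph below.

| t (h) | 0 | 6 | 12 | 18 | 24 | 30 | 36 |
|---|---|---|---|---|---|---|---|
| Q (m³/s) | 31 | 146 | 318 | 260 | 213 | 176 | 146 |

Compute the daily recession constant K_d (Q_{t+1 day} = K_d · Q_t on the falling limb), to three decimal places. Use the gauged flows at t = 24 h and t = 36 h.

Between t = 24 h and t = 36 h the flow falls from 213 to 146 m³/s over 2×6 h = 12 h.
Per-interval ratio K = (146/213)^(1/2) = 0.8279; K_d = K^(24/6) = 0.470.

K_d ≈ 0.470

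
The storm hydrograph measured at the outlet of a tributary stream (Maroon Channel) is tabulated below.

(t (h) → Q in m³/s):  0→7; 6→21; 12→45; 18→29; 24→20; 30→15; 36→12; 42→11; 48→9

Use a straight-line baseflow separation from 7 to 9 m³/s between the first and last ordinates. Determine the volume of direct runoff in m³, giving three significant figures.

V ≈ 2.10 × 10^6 m³

Direct-runoff ordinates (Q − Q_b): 0.00, 13.75, 37.50, 21.25, 12.00, 6.75, 3.50, 2.25, 0.00 m³/s.
ΣQ_DR = 97.00 m³/s.
With Δt = 6 h = 21600 s, V = ΣQ_DR · Δt = 97.00 × 21600 = 2.10 × 10^6 m³.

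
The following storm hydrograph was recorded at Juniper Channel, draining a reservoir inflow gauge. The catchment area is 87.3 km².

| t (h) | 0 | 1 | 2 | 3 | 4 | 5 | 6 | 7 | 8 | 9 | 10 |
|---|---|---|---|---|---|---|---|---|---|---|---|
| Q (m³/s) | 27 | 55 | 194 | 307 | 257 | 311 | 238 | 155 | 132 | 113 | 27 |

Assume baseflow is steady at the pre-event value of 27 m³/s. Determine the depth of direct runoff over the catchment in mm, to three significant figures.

d ≈ 62.6 mm

Direct runoff: 0.0, 28.0, 167.0, 280.0, 230.0, 284.0, 211.0, 128.0, 105.0, 86.0, 0.0 m³/s; ΣQ_DR = 1519 m³/s.
V = ΣQ_DR · Δt = 1519 × 3600 s = 5.468 × 10^6 m³.
Over A = 87.3 km², depth = V / A = 62.6 mm.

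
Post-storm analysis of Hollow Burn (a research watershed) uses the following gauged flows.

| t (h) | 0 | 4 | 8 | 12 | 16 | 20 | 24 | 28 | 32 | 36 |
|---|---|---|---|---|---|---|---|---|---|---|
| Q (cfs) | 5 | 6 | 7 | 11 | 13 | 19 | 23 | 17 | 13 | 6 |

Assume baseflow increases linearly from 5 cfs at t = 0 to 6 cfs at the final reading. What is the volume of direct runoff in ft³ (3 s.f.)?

V ≈ 9.36 × 10^5 ft³

Direct-runoff ordinates (Q − Q_b): 0.00, 0.89, 1.78, 5.67, 7.56, 13.44, 17.33, 11.22, 7.11, 0.00 cfs.
ΣQ_DR = 65.00 cfs.
With Δt = 4 h = 14400 s, V = ΣQ_DR · Δt = 65.00 × 14400 = 9.36 × 10^5 ft³.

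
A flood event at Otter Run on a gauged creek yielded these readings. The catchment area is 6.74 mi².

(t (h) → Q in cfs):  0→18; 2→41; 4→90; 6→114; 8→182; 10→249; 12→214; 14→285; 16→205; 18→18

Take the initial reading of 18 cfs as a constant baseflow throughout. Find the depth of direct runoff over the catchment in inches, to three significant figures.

Direct runoff: 0.0, 23.0, 72.0, 96.0, 164.0, 231.0, 196.0, 267.0, 187.0, 0.0 cfs; ΣQ_DR = 1236 cfs.
V = ΣQ_DR · Δt = 1236 × 7200 s = 8.899 × 10^6 ft³.
Over A = 6.74 mi², depth = V / A = 0.568 in.

d ≈ 0.568 in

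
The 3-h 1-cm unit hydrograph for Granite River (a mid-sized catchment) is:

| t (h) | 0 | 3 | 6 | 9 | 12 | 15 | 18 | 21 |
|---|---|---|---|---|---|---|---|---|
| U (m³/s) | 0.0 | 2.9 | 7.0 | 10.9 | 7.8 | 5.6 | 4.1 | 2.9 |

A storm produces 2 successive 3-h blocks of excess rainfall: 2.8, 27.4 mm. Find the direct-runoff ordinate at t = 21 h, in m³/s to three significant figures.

By discrete convolution, Q_j = Σ (P_i / 10 mm) · U_{j−i}.
At t = 21 h (j=7): Q = (2.8/10)·2.9 + (27.4/10)·4.1 = 12.0 m³/s.

Q ≈ 12.0 m³/s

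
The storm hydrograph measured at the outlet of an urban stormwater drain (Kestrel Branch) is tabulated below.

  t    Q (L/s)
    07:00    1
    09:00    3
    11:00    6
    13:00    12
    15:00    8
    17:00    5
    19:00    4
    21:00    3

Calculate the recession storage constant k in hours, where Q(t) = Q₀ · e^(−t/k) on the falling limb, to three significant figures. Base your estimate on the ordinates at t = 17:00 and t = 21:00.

k ≈ 7.83 h

On the falling limb, Q drops from 5 to 3 L/s between t = 17:00 and t = 21:00 (Δt = 4 h).
k = −Δt / ln(Q₂/Q₁) = −4 / ln(3/5) = 7.83 h.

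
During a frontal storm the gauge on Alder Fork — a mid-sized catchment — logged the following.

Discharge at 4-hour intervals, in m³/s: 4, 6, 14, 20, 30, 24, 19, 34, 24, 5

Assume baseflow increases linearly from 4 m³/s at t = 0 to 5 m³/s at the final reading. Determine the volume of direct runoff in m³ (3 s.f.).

V ≈ 1.94 × 10^6 m³

Direct-runoff ordinates (Q − Q_b): 0.00, 1.89, 9.78, 15.67, 25.56, 19.44, 14.33, 29.22, 19.11, 0.00 m³/s.
ΣQ_DR = 135.0 m³/s.
With Δt = 4 h = 14400 s, V = ΣQ_DR · Δt = 135.0 × 14400 = 1.94 × 10^6 m³.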